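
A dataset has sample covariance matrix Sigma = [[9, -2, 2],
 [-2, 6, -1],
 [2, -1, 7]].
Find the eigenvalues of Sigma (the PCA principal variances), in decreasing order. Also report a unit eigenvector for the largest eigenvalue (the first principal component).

Step 1 — characteristic polynomial p(λ) = det(λI - Sigma) = λ³ - tr·λ² + c_1·λ - det, where tr = trace, c_1 = sum of the principal 2×2 minors, det = det(Sigma):
  tr = 9 + 6 + 7 = 22,
  c_1 = (9·6 - (-2)²) + (9·7 - (2)²) + (6·7 - (-1)²) = 50 + 59 + 41 = 150,
  det = 9·(6·7 - (-1)²) - (-2)·((-2)·7 - (-1)·(2)) + (2)·((-2)·(-1) - 6·(2)) = 9·(41) - (-2)·(-12) + (2)·(-10) = 325.
  So p(λ) = λ³ - 22λ² + 150λ - 325.
Step 2 — look for an integer root (rational root theorem: any rational root is an integer divisor of 325). Testing λ = 5:
  p(5) = 125 - 550 + 750 - 325 = 0  ✓
  Dividing out (λ - 5): p(λ) = (λ - 5)(λ² - 17λ + 65).
Step 3 — remaining eigenvalues from the quadratic λ² - 17λ + 65 = 0:
  Δ = 17² - 4·65 = 289 - 260 = 29,  λ = (17 ± √29)/2 = (17 ± 5.3852)/2 ≈ 11.1926 or 5.8074.
  Sorted: λ_1 = 11.1926,  λ_2 = 5.8074,  λ_3 = 5  (check: sum = 22 = tr ✓).

Step 4 — unit eigenvector for λ_1 ≈ 11.1926: v spans the null space of (Sigma - λ_1 I), whose rows are
  r_1 = (-2.1926, -2, 2),  r_2 = (-2, -5.1926, -1),  r_3 = (2, -1, -4.1926).
  v is orthogonal to every row, so take v ∝ r_1 × r_2 = ((-2)·(-1) - (2)·(-5.1926), (2)·(-2) - (-2.1926)·(-1), (-2.1926)·(-5.1926) - (-2)·(-2)) ≈ (12.3852, -6.1926, 7.3852).
  Let u = (12.3852, -6.1926, 7.3852).
  ||u|| = √((12.3852)² + (-6.1926)² + (7.3852)²) = √(246.281) ≈ 15.6933,  v_1 = u/||u|| ≈ (0.7892, -0.3946, 0.4706) (||v_1|| = 1).

λ_1 = 11.1926,  λ_2 = 5.8074,  λ_3 = 5;  v_1 ≈ (0.7892, -0.3946, 0.4706)


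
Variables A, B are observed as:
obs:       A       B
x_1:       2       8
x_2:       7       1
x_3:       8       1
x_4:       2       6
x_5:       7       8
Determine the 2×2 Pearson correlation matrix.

Step 1 — column means:
  mean(A) = (2 + 7 + 8 + 2 + 7) / 5 = 26/5 = 5.2
  mean(B) = (8 + 1 + 1 + 6 + 8) / 5 = 24/5 = 4.8

Step 2 — sample variances and covariances s[i,j] = (1/(n-1)) · Σ_k (x_{k,i} - mean_i) · (x_{k,j} - mean_j), with n-1 = 4:
  s[A,A] = ((-3.2)·(-3.2) + (1.8)·(1.8) + (2.8)·(2.8) + (-3.2)·(-3.2) + (1.8)·(1.8)) / 4 = 34.8/4 = 8.7
  s[A,B] = ((-3.2)·(3.2) + (1.8)·(-3.8) + (2.8)·(-3.8) + (-3.2)·(1.2) + (1.8)·(3.2)) / 4 = -25.8/4 = -6.45
  s[B,B] = ((3.2)·(3.2) + (-3.8)·(-3.8) + (-3.8)·(-3.8) + (1.2)·(1.2) + (3.2)·(3.2)) / 4 = 50.8/4 = 12.7
  Sample standard deviations s_i = √(s[i,i]):
  s(A) = √(8.7) = 2.9496
  s(B) = √(12.7) = 3.5637

Step 3 — r_{ij} = s_{ij} / (s_i · s_j):
  r[A,A] = 1 (diagonal).
  r[A,B] = -6.45 / (2.9496 · 3.5637) = -6.45 / 10.5114 = -0.6136
  r[B,B] = 1 (diagonal).

R is symmetric with unit diagonal. Assembling:

R = [[1, -0.6136],
 [-0.6136, 1]]


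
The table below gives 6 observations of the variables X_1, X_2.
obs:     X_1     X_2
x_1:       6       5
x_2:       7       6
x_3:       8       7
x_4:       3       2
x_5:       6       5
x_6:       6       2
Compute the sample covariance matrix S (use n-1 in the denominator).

Step 1 — column means:
  mean(X_1) = (6 + 7 + 8 + 3 + 6 + 6) / 6 = 36/6 = 6
  mean(X_2) = (5 + 6 + 7 + 2 + 5 + 2) / 6 = 27/6 = 4.5

Step 2 — sample covariance S[i,j] = (1/(n-1)) · Σ_k (x_{k,i} - mean_i) · (x_{k,j} - mean_j), with n-1 = 5.
  S[X_1,X_1] = ((0)·(0) + (1)·(1) + (2)·(2) + (-3)·(-3) + (0)·(0) + (0)·(0)) / 5 = 14/5 = 2.8
  S[X_1,X_2] = ((0)·(0.5) + (1)·(1.5) + (2)·(2.5) + (-3)·(-2.5) + (0)·(0.5) + (0)·(-2.5)) / 5 = 14/5 = 2.8
  S[X_2,X_2] = ((0.5)·(0.5) + (1.5)·(1.5) + (2.5)·(2.5) + (-2.5)·(-2.5) + (0.5)·(0.5) + (-2.5)·(-2.5)) / 5 = 21.5/5 = 4.3

S is symmetric (S[j,i] = S[i,j]). Assembling:

S = [[2.8, 2.8],
 [2.8, 4.3]]


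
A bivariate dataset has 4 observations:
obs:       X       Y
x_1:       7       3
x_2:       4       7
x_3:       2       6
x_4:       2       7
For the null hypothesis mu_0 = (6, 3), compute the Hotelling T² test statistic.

Step 1 — sample mean vector:
  mean(X) = (7 + 4 + 2 + 2) / 4 = 15/4 = 3.75
  mean(Y) = (3 + 7 + 6 + 7) / 4 = 23/4 = 5.75
  x̄ = (3.75, 5.75),  deviation x̄ - mu_0 = (3.75, 5.75) - (6, 3) = (-2.25, 2.75).

Step 2 — sample covariance matrix, S[i,j] = (1/(n-1)) · Σ_k (x_{k,i} - mean_i) · (x_{k,j} - mean_j), divisor n-1 = 3:
  S[X,X] = ((3.25)·(3.25) + (0.25)·(0.25) + (-1.75)·(-1.75) + (-1.75)·(-1.75)) / 3 = 16.75/3 = 5.5833
  S[X,Y] = ((3.25)·(-2.75) + (0.25)·(1.25) + (-1.75)·(0.25) + (-1.75)·(1.25)) / 3 = -11.25/3 = -3.75
  S[Y,Y] = ((-2.75)·(-2.75) + (1.25)·(1.25) + (0.25)·(0.25) + (1.25)·(1.25)) / 3 = 10.75/3 = 3.5833
  S = [[5.5833, -3.75],
 [-3.75, 3.5833]].

Step 3 — invert S. det(S) = 5.5833·3.5833 - (-3.75)² = 5.9444.
  S^{-1} = (1/det) · [[d, -b], [-b, a]] = [[0.6028, 0.6308],
 [0.6308, 0.9393]].

Step 4 — quadratic form (x̄ - mu_0)^T · S^{-1} · (x̄ - mu_0):
  S^{-1} · (x̄ - mu_0) = (0.3785, 1.1636),
  (x̄ - mu_0)^T · [...] = (-2.25)·(0.3785) + (2.75)·(1.1636) = 2.3481.

Step 5 — scale by n: T² = 4 · 2.3481 = 9.3925.

T² ≈ 9.3925


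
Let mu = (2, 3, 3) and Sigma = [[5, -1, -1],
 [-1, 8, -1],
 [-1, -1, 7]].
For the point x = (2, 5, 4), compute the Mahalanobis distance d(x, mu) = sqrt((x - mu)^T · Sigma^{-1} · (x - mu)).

Step 1 — centre the observation: (x - mu) = (0, 2, 1).

Step 2 — invert Sigma (cofactor / det for 3×3, or solve directly):
  Sigma^{-1} = [[0.2132, 0.031, 0.0349],
 [0.031, 0.1318, 0.0233],
 [0.0349, 0.0233, 0.1512]].

Step 3 — form the quadratic (x - mu)^T · Sigma^{-1} · (x - mu):
  Sigma^{-1} · (x - mu) = (0.0969, 0.2868, 0.1977).
  (x - mu)^T · [Sigma^{-1} · (x - mu)] = (0)·(0.0969) + (2)·(0.2868) + (1)·(0.1977) = 0.7713.

Step 4 — take square root: d = √(0.7713) ≈ 0.8782.

d(x, mu) = √(0.7713) ≈ 0.8782


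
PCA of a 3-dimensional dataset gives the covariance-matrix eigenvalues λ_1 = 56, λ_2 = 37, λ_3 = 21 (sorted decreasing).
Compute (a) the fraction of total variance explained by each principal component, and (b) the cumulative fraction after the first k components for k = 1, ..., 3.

Step 1 — total variance = trace(Sigma) = Σ λ_i = 56 + 37 + 21 = 114.

Step 2 — fraction explained by component i = λ_i / Σ λ:
  PC1: 56/114 = 0.4912
  PC2: 37/114 = 0.3246
  PC3: 21/114 = 0.1842

Step 3 — cumulative fraction after k components = (λ_1 + ... + λ_k) / Σ λ:
  k = 1: 56/114 = 0.4912
  k = 2: (56 + 37)/114 = 93/114 = 0.8158
  k = 3: (56 + 37 + 21)/114 = 114/114 = 1

Summary (fraction, with percent):

explained: PC1 0.4912 (49.12%), PC2 0.3246 (32.46%), PC3 0.1842 (18.42%);  cumulative: 0.4912, 0.8158, 1


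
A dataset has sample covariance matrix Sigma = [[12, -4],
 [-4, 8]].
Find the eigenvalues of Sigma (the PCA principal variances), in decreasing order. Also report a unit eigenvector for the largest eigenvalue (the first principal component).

Step 1 — characteristic polynomial of 2×2 Sigma:
  det(Sigma - λI) = λ² - trace · λ + det = 0.
  trace = 12 + 8 = 20, det = 12·8 - (-4)² = 80.
Step 2 — discriminant:
  Δ = trace² - 4·det = 400 - 320 = 80.
Step 3 — eigenvalues:
  λ = (trace ± √Δ)/2 = (20 ± 8.9443)/2,
  λ_1 = 14.4721,  λ_2 = 5.5279.

Step 4 — unit eigenvector for λ_1: solve (Sigma - λ_1 I)v = 0. First row:
  (12 - 14.4721)·v_x + (-4)·v_y = 0, i.e. (-2.4721)·v_x + (-4)·v_y = 0,
  so v ∝ (b, λ_1 - a) = (-4, 2.4721); multiply by -1 so the first entry is positive: u = (4, -2.4721).
  ||u|| = √((4)² + (-2.4721)²) = √(22.1115) ≈ 4.7023,
  v_1 = u/||u|| ≈ (0.8507, -0.5257) (||v_1|| = 1).

λ_1 = 14.4721,  λ_2 = 5.5279;  v_1 ≈ (0.8507, -0.5257)


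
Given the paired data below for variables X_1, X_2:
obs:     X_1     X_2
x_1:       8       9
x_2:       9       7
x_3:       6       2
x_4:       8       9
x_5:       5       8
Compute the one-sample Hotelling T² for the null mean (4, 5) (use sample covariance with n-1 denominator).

Step 1 — sample mean vector:
  mean(X_1) = (8 + 9 + 6 + 8 + 5) / 5 = 36/5 = 7.2
  mean(X_2) = (9 + 7 + 2 + 9 + 8) / 5 = 35/5 = 7
  x̄ = (7.2, 7),  deviation x̄ - mu_0 = (7.2, 7) - (4, 5) = (3.2, 2).

Step 2 — sample covariance matrix, S[i,j] = (1/(n-1)) · Σ_k (x_{k,i} - mean_i) · (x_{k,j} - mean_j), divisor n-1 = 4:
  S[X_1,X_1] = ((0.8)·(0.8) + (1.8)·(1.8) + (-1.2)·(-1.2) + (0.8)·(0.8) + (-2.2)·(-2.2)) / 4 = 10.8/4 = 2.7
  S[X_1,X_2] = ((0.8)·(2) + (1.8)·(0) + (-1.2)·(-5) + (0.8)·(2) + (-2.2)·(1)) / 4 = 7/4 = 1.75
  S[X_2,X_2] = ((2)·(2) + (0)·(0) + (-5)·(-5) + (2)·(2) + (1)·(1)) / 4 = 34/4 = 8.5
  S = [[2.7, 1.75],
 [1.75, 8.5]].

Step 3 — invert S. det(S) = 2.7·8.5 - (1.75)² = 19.8875.
  S^{-1} = (1/det) · [[d, -b], [-b, a]] = [[0.4274, -0.088],
 [-0.088, 0.1358]].

Step 4 — quadratic form (x̄ - mu_0)^T · S^{-1} · (x̄ - mu_0):
  S^{-1} · (x̄ - mu_0) = (1.1917, -0.0101),
  (x̄ - mu_0)^T · [...] = (3.2)·(1.1917) + (2)·(-0.0101) = 3.7933.

Step 5 — scale by n: T² = 5 · 3.7933 = 18.9667.

T² ≈ 18.9667


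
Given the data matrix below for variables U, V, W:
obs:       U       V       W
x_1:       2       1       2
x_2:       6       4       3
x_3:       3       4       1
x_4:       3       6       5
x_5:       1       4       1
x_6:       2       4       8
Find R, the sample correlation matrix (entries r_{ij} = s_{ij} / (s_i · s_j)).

Step 1 — column means:
  mean(U) = (2 + 6 + 3 + 3 + 1 + 2) / 6 = 17/6 = 2.8333
  mean(V) = (1 + 4 + 4 + 6 + 4 + 4) / 6 = 23/6 = 3.8333
  mean(W) = (2 + 3 + 1 + 5 + 1 + 8) / 6 = 20/6 = 3.3333

Step 2 — sample variances and covariances s[i,j] = (1/(n-1)) · Σ_k (x_{k,i} - mean_i) · (x_{k,j} - mean_j), with n-1 = 5:
  s[U,U] = ((-0.8333)·(-0.8333) + (3.1667)·(3.1667) + (0.1667)·(0.1667) + (0.1667)·(0.1667) + (-1.8333)·(-1.8333) + (-0.8333)·(-0.8333)) / 5 = 14.8333/5 = 2.9667
  s[U,V] = ((-0.8333)·(-2.8333) + (3.1667)·(0.1667) + (0.1667)·(0.1667) + (0.1667)·(2.1667) + (-1.8333)·(0.1667) + (-0.8333)·(0.1667)) / 5 = 2.8333/5 = 0.5667
  s[U,W] = ((-0.8333)·(-1.3333) + (3.1667)·(-0.3333) + (0.1667)·(-2.3333) + (0.1667)·(1.6667) + (-1.8333)·(-2.3333) + (-0.8333)·(4.6667)) / 5 = 0.3333/5 = 0.0667
  s[V,V] = ((-2.8333)·(-2.8333) + (0.1667)·(0.1667) + (0.1667)·(0.1667) + (2.1667)·(2.1667) + (0.1667)·(0.1667) + (0.1667)·(0.1667)) / 5 = 12.8333/5 = 2.5667
  s[V,W] = ((-2.8333)·(-1.3333) + (0.1667)·(-0.3333) + (0.1667)·(-2.3333) + (2.1667)·(1.6667) + (0.1667)·(-2.3333) + (0.1667)·(4.6667)) / 5 = 7.3333/5 = 1.4667
  s[W,W] = ((-1.3333)·(-1.3333) + (-0.3333)·(-0.3333) + (-2.3333)·(-2.3333) + (1.6667)·(1.6667) + (-2.3333)·(-2.3333) + (4.6667)·(4.6667)) / 5 = 37.3333/5 = 7.4667
  Sample standard deviations s_i = √(s[i,i]):
  s(U) = √(2.9667) = 1.7224
  s(V) = √(2.5667) = 1.6021
  s(W) = √(7.4667) = 2.7325

Step 3 — r_{ij} = s_{ij} / (s_i · s_j):
  r[U,U] = 1 (diagonal).
  r[U,V] = 0.5667 / (1.7224 · 1.6021) = 0.5667 / 2.7594 = 0.2054
  r[U,W] = 0.0667 / (1.7224 · 2.7325) = 0.0667 / 4.7065 = 0.0142
  r[V,V] = 1 (diagonal).
  r[V,W] = 1.4667 / (1.6021 · 2.7325) = 1.4667 / 4.3777 = 0.335
  r[W,W] = 1 (diagonal).

R is symmetric with unit diagonal. Assembling:

R = [[1, 0.2054, 0.0142],
 [0.2054, 1, 0.335],
 [0.0142, 0.335, 1]]


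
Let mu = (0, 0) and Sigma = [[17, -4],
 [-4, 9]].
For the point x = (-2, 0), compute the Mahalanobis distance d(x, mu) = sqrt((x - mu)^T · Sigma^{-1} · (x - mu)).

Step 1 — centre the observation: (x - mu) = (-2, 0).

Step 2 — invert Sigma. det(Sigma) = 17·9 - (-4)² = 137.
  Sigma^{-1} = (1/det) · [[d, -b], [-b, a]] = [[0.0657, 0.0292],
 [0.0292, 0.1241]].

Step 3 — form the quadratic (x - mu)^T · Sigma^{-1} · (x - mu):
  Sigma^{-1} · (x - mu) = (-0.1314, -0.0584).
  (x - mu)^T · [Sigma^{-1} · (x - mu)] = (-2)·(-0.1314) + (0)·(-0.0584) = 0.2628.

Step 4 — take square root: d = √(0.2628) ≈ 0.5126.

d(x, mu) = √(0.2628) ≈ 0.5126


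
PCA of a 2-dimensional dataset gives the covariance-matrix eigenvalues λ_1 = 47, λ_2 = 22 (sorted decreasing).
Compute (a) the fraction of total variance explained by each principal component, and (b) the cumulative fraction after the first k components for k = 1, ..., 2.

Step 1 — total variance = trace(Sigma) = Σ λ_i = 47 + 22 = 69.

Step 2 — fraction explained by component i = λ_i / Σ λ:
  PC1: 47/69 = 0.6812
  PC2: 22/69 = 0.3188

Step 3 — cumulative fraction after k components = (λ_1 + ... + λ_k) / Σ λ:
  k = 1: 47/69 = 0.6812
  k = 2: (47 + 22)/69 = 69/69 = 1

Summary (fraction, with percent):

explained: PC1 0.6812 (68.12%), PC2 0.3188 (31.88%);  cumulative: 0.6812, 1


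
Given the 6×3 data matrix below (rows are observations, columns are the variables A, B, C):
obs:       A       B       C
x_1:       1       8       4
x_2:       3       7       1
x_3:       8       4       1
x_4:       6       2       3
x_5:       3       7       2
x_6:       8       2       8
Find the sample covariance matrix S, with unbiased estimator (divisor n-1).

Step 1 — column means:
  mean(A) = (1 + 3 + 8 + 6 + 3 + 8) / 6 = 29/6 = 4.8333
  mean(B) = (8 + 7 + 4 + 2 + 7 + 2) / 6 = 30/6 = 5
  mean(C) = (4 + 1 + 1 + 3 + 2 + 8) / 6 = 19/6 = 3.1667

Step 2 — sample covariance S[i,j] = (1/(n-1)) · Σ_k (x_{k,i} - mean_i) · (x_{k,j} - mean_j), with n-1 = 5.
  S[A,A] = ((-3.8333)·(-3.8333) + (-1.8333)·(-1.8333) + (3.1667)·(3.1667) + (1.1667)·(1.1667) + (-1.8333)·(-1.8333) + (3.1667)·(3.1667)) / 5 = 42.8333/5 = 8.5667
  S[A,B] = ((-3.8333)·(3) + (-1.8333)·(2) + (3.1667)·(-1) + (1.1667)·(-3) + (-1.8333)·(2) + (3.1667)·(-3)) / 5 = -35/5 = -7
  S[A,C] = ((-3.8333)·(0.8333) + (-1.8333)·(-2.1667) + (3.1667)·(-2.1667) + (1.1667)·(-0.1667) + (-1.8333)·(-1.1667) + (3.1667)·(4.8333)) / 5 = 11.1667/5 = 2.2333
  S[B,B] = ((3)·(3) + (2)·(2) + (-1)·(-1) + (-3)·(-3) + (2)·(2) + (-3)·(-3)) / 5 = 36/5 = 7.2
  S[B,C] = ((3)·(0.8333) + (2)·(-2.1667) + (-1)·(-2.1667) + (-3)·(-0.1667) + (2)·(-1.1667) + (-3)·(4.8333)) / 5 = -16/5 = -3.2
  S[C,C] = ((0.8333)·(0.8333) + (-2.1667)·(-2.1667) + (-2.1667)·(-2.1667) + (-0.1667)·(-0.1667) + (-1.1667)·(-1.1667) + (4.8333)·(4.8333)) / 5 = 34.8333/5 = 6.9667

S is symmetric (S[j,i] = S[i,j]). Assembling:

S = [[8.5667, -7, 2.2333],
 [-7, 7.2, -3.2],
 [2.2333, -3.2, 6.9667]]


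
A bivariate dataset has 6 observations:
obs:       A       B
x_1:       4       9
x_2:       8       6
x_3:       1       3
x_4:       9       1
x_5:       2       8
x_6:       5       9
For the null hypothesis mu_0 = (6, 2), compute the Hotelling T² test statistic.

Step 1 — sample mean vector:
  mean(A) = (4 + 8 + 1 + 9 + 2 + 5) / 6 = 29/6 = 4.8333
  mean(B) = (9 + 6 + 3 + 1 + 8 + 9) / 6 = 36/6 = 6
  x̄ = (4.8333, 6),  deviation x̄ - mu_0 = (4.8333, 6) - (6, 2) = (-1.1667, 4).

Step 2 — sample covariance matrix, S[i,j] = (1/(n-1)) · Σ_k (x_{k,i} - mean_i) · (x_{k,j} - mean_j), divisor n-1 = 5:
  S[A,A] = ((-0.8333)·(-0.8333) + (3.1667)·(3.1667) + (-3.8333)·(-3.8333) + (4.1667)·(4.1667) + (-2.8333)·(-2.8333) + (0.1667)·(0.1667)) / 5 = 50.8333/5 = 10.1667
  S[A,B] = ((-0.8333)·(3) + (3.1667)·(0) + (-3.8333)·(-3) + (4.1667)·(-5) + (-2.8333)·(2) + (0.1667)·(3)) / 5 = -17/5 = -3.4
  S[B,B] = ((3)·(3) + (0)·(0) + (-3)·(-3) + (-5)·(-5) + (2)·(2) + (3)·(3)) / 5 = 56/5 = 11.2
  S = [[10.1667, -3.4],
 [-3.4, 11.2]].

Step 3 — invert S. det(S) = 10.1667·11.2 - (-3.4)² = 102.3067.
  S^{-1} = (1/det) · [[d, -b], [-b, a]] = [[0.1095, 0.0332],
 [0.0332, 0.0994]].

Step 4 — quadratic form (x̄ - mu_0)^T · S^{-1} · (x̄ - mu_0):
  S^{-1} · (x̄ - mu_0) = (0.0052, 0.3587),
  (x̄ - mu_0)^T · [...] = (-1.1667)·(0.0052) + (4)·(0.3587) = 1.4288.

Step 5 — scale by n: T² = 6 · 1.4288 = 8.5729.

T² ≈ 8.5729


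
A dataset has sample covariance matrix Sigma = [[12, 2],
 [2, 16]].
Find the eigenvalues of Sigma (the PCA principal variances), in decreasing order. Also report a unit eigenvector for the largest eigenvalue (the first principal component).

Step 1 — characteristic polynomial of 2×2 Sigma:
  det(Sigma - λI) = λ² - trace · λ + det = 0.
  trace = 12 + 16 = 28, det = 12·16 - (2)² = 188.
Step 2 — discriminant:
  Δ = trace² - 4·det = 784 - 752 = 32.
Step 3 — eigenvalues:
  λ = (trace ± √Δ)/2 = (28 ± 5.6569)/2,
  λ_1 = 16.8284,  λ_2 = 11.1716.

Step 4 — unit eigenvector for λ_1: solve (Sigma - λ_1 I)v = 0. First row:
  (12 - 16.8284)·v_x + (2)·v_y = 0, i.e. (-4.8284)·v_x + (2)·v_y = 0,
  so v ∝ (b, λ_1 - a) = (2, 4.8284) = u.
  ||u|| = √((2)² + (4.8284)²) = √(27.3137) ≈ 5.2263,
  v_1 = u/||u|| ≈ (0.3827, 0.9239) (||v_1|| = 1).

λ_1 = 16.8284,  λ_2 = 11.1716;  v_1 ≈ (0.3827, 0.9239)


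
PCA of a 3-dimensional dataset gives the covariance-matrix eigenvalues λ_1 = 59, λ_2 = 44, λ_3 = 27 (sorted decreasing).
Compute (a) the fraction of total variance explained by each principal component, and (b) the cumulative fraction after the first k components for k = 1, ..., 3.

Step 1 — total variance = trace(Sigma) = Σ λ_i = 59 + 44 + 27 = 130.

Step 2 — fraction explained by component i = λ_i / Σ λ:
  PC1: 59/130 = 0.4538
  PC2: 44/130 = 0.3385
  PC3: 27/130 = 0.2077

Step 3 — cumulative fraction after k components = (λ_1 + ... + λ_k) / Σ λ:
  k = 1: 59/130 = 0.4538
  k = 2: (59 + 44)/130 = 103/130 = 0.7923
  k = 3: (59 + 44 + 27)/130 = 130/130 = 1

Summary (fraction, with percent):

explained: PC1 0.4538 (45.38%), PC2 0.3385 (33.85%), PC3 0.2077 (20.77%);  cumulative: 0.4538, 0.7923, 1


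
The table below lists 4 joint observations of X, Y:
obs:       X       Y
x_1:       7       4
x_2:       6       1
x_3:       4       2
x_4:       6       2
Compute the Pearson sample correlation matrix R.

Step 1 — column means:
  mean(X) = (7 + 6 + 4 + 6) / 4 = 23/4 = 5.75
  mean(Y) = (4 + 1 + 2 + 2) / 4 = 9/4 = 2.25

Step 2 — sample variances and covariances s[i,j] = (1/(n-1)) · Σ_k (x_{k,i} - mean_i) · (x_{k,j} - mean_j), with n-1 = 3:
  s[X,X] = ((1.25)·(1.25) + (0.25)·(0.25) + (-1.75)·(-1.75) + (0.25)·(0.25)) / 3 = 4.75/3 = 1.5833
  s[X,Y] = ((1.25)·(1.75) + (0.25)·(-1.25) + (-1.75)·(-0.25) + (0.25)·(-0.25)) / 3 = 2.25/3 = 0.75
  s[Y,Y] = ((1.75)·(1.75) + (-1.25)·(-1.25) + (-0.25)·(-0.25) + (-0.25)·(-0.25)) / 3 = 4.75/3 = 1.5833
  Sample standard deviations s_i = √(s[i,i]):
  s(X) = √(1.5833) = 1.2583
  s(Y) = √(1.5833) = 1.2583

Step 3 — r_{ij} = s_{ij} / (s_i · s_j):
  r[X,X] = 1 (diagonal).
  r[X,Y] = 0.75 / (1.2583 · 1.2583) = 0.75 / 1.5833 = 0.4737
  r[Y,Y] = 1 (diagonal).

R is symmetric with unit diagonal. Assembling:

R = [[1, 0.4737],
 [0.4737, 1]]


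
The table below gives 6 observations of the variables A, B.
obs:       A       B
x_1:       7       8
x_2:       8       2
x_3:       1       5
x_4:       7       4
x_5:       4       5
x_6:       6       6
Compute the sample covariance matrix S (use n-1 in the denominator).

Step 1 — column means:
  mean(A) = (7 + 8 + 1 + 7 + 4 + 6) / 6 = 33/6 = 5.5
  mean(B) = (8 + 2 + 5 + 4 + 5 + 6) / 6 = 30/6 = 5

Step 2 — sample covariance S[i,j] = (1/(n-1)) · Σ_k (x_{k,i} - mean_i) · (x_{k,j} - mean_j), with n-1 = 5.
  S[A,A] = ((1.5)·(1.5) + (2.5)·(2.5) + (-4.5)·(-4.5) + (1.5)·(1.5) + (-1.5)·(-1.5) + (0.5)·(0.5)) / 5 = 33.5/5 = 6.7
  S[A,B] = ((1.5)·(3) + (2.5)·(-3) + (-4.5)·(0) + (1.5)·(-1) + (-1.5)·(0) + (0.5)·(1)) / 5 = -4/5 = -0.8
  S[B,B] = ((3)·(3) + (-3)·(-3) + (0)·(0) + (-1)·(-1) + (0)·(0) + (1)·(1)) / 5 = 20/5 = 4

S is symmetric (S[j,i] = S[i,j]). Assembling:

S = [[6.7, -0.8],
 [-0.8, 4]]


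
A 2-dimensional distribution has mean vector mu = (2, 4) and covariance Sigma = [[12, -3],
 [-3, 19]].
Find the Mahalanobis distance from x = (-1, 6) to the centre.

Step 1 — centre the observation: (x - mu) = (-3, 2).

Step 2 — invert Sigma. det(Sigma) = 12·19 - (-3)² = 219.
  Sigma^{-1} = (1/det) · [[d, -b], [-b, a]] = [[0.0868, 0.0137],
 [0.0137, 0.0548]].

Step 3 — form the quadratic (x - mu)^T · Sigma^{-1} · (x - mu):
  Sigma^{-1} · (x - mu) = (-0.2329, 0.0685).
  (x - mu)^T · [Sigma^{-1} · (x - mu)] = (-3)·(-0.2329) + (2)·(0.0685) = 0.8356.

Step 4 — take square root: d = √(0.8356) ≈ 0.9141.

d(x, mu) = √(0.8356) ≈ 0.9141


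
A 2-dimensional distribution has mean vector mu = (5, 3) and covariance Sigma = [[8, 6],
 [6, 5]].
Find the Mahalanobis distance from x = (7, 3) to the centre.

Step 1 — centre the observation: (x - mu) = (2, 0).

Step 2 — invert Sigma. det(Sigma) = 8·5 - (6)² = 4.
  Sigma^{-1} = (1/det) · [[d, -b], [-b, a]] = [[1.25, -1.5],
 [-1.5, 2]].

Step 3 — form the quadratic (x - mu)^T · Sigma^{-1} · (x - mu):
  Sigma^{-1} · (x - mu) = (2.5, -3).
  (x - mu)^T · [Sigma^{-1} · (x - mu)] = (2)·(2.5) + (0)·(-3) = 5.

Step 4 — take square root: d = √(5) ≈ 2.2361.

d(x, mu) = √(5) ≈ 2.2361


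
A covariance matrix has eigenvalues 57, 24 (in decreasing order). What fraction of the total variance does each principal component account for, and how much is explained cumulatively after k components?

Step 1 — total variance = trace(Sigma) = Σ λ_i = 57 + 24 = 81.

Step 2 — fraction explained by component i = λ_i / Σ λ:
  PC1: 57/81 = 0.7037
  PC2: 24/81 = 0.2963

Step 3 — cumulative fraction after k components = (λ_1 + ... + λ_k) / Σ λ:
  k = 1: 57/81 = 0.7037
  k = 2: (57 + 24)/81 = 81/81 = 1

Summary (fraction, with percent):

explained: PC1 0.7037 (70.37%), PC2 0.2963 (29.63%);  cumulative: 0.7037, 1


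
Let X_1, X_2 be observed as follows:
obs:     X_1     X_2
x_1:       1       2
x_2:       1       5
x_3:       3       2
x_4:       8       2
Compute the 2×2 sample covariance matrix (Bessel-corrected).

Step 1 — column means:
  mean(X_1) = (1 + 1 + 3 + 8) / 4 = 13/4 = 3.25
  mean(X_2) = (2 + 5 + 2 + 2) / 4 = 11/4 = 2.75

Step 2 — sample covariance S[i,j] = (1/(n-1)) · Σ_k (x_{k,i} - mean_i) · (x_{k,j} - mean_j), with n-1 = 3.
  S[X_1,X_1] = ((-2.25)·(-2.25) + (-2.25)·(-2.25) + (-0.25)·(-0.25) + (4.75)·(4.75)) / 3 = 32.75/3 = 10.9167
  S[X_1,X_2] = ((-2.25)·(-0.75) + (-2.25)·(2.25) + (-0.25)·(-0.75) + (4.75)·(-0.75)) / 3 = -6.75/3 = -2.25
  S[X_2,X_2] = ((-0.75)·(-0.75) + (2.25)·(2.25) + (-0.75)·(-0.75) + (-0.75)·(-0.75)) / 3 = 6.75/3 = 2.25

S is symmetric (S[j,i] = S[i,j]). Assembling:

S = [[10.9167, -2.25],
 [-2.25, 2.25]]


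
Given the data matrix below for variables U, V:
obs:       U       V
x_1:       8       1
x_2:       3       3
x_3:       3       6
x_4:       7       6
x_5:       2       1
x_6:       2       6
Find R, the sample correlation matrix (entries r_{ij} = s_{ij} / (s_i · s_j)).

Step 1 — column means:
  mean(U) = (8 + 3 + 3 + 7 + 2 + 2) / 6 = 25/6 = 4.1667
  mean(V) = (1 + 3 + 6 + 6 + 1 + 6) / 6 = 23/6 = 3.8333

Step 2 — sample variances and covariances s[i,j] = (1/(n-1)) · Σ_k (x_{k,i} - mean_i) · (x_{k,j} - mean_j), with n-1 = 5:
  s[U,U] = ((3.8333)·(3.8333) + (-1.1667)·(-1.1667) + (-1.1667)·(-1.1667) + (2.8333)·(2.8333) + (-2.1667)·(-2.1667) + (-2.1667)·(-2.1667)) / 5 = 34.8333/5 = 6.9667
  s[U,V] = ((3.8333)·(-2.8333) + (-1.1667)·(-0.8333) + (-1.1667)·(2.1667) + (2.8333)·(2.1667) + (-2.1667)·(-2.8333) + (-2.1667)·(2.1667)) / 5 = -4.8333/5 = -0.9667
  s[V,V] = ((-2.8333)·(-2.8333) + (-0.8333)·(-0.8333) + (2.1667)·(2.1667) + (2.1667)·(2.1667) + (-2.8333)·(-2.8333) + (2.1667)·(2.1667)) / 5 = 30.8333/5 = 6.1667
  Sample standard deviations s_i = √(s[i,i]):
  s(U) = √(6.9667) = 2.6394
  s(V) = √(6.1667) = 2.4833

Step 3 — r_{ij} = s_{ij} / (s_i · s_j):
  r[U,U] = 1 (diagonal).
  r[U,V] = -0.9667 / (2.6394 · 2.4833) = -0.9667 / 6.5545 = -0.1475
  r[V,V] = 1 (diagonal).

R is symmetric with unit diagonal. Assembling:

R = [[1, -0.1475],
 [-0.1475, 1]]


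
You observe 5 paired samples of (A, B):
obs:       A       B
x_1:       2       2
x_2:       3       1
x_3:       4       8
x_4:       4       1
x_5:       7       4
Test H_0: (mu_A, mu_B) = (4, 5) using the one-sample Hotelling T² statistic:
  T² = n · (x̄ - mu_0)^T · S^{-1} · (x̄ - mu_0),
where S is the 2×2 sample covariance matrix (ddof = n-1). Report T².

Step 1 — sample mean vector:
  mean(A) = (2 + 3 + 4 + 4 + 7) / 5 = 20/5 = 4
  mean(B) = (2 + 1 + 8 + 1 + 4) / 5 = 16/5 = 3.2
  x̄ = (4, 3.2),  deviation x̄ - mu_0 = (4, 3.2) - (4, 5) = (0, -1.8).

Step 2 — sample covariance matrix, S[i,j] = (1/(n-1)) · Σ_k (x_{k,i} - mean_i) · (x_{k,j} - mean_j), divisor n-1 = 4:
  S[A,A] = ((-2)·(-2) + (-1)·(-1) + (0)·(0) + (0)·(0) + (3)·(3)) / 4 = 14/4 = 3.5
  S[A,B] = ((-2)·(-1.2) + (-1)·(-2.2) + (0)·(4.8) + (0)·(-2.2) + (3)·(0.8)) / 4 = 7/4 = 1.75
  S[B,B] = ((-1.2)·(-1.2) + (-2.2)·(-2.2) + (4.8)·(4.8) + (-2.2)·(-2.2) + (0.8)·(0.8)) / 4 = 34.8/4 = 8.7
  S = [[3.5, 1.75],
 [1.75, 8.7]].

Step 3 — invert S. det(S) = 3.5·8.7 - (1.75)² = 27.3875.
  S^{-1} = (1/det) · [[d, -b], [-b, a]] = [[0.3177, -0.0639],
 [-0.0639, 0.1278]].

Step 4 — quadratic form (x̄ - mu_0)^T · S^{-1} · (x̄ - mu_0):
  S^{-1} · (x̄ - mu_0) = (0.115, -0.23),
  (x̄ - mu_0)^T · [...] = (0)·(0.115) + (-1.8)·(-0.23) = 0.4141.

Step 5 — scale by n: T² = 5 · 0.4141 = 2.0703.

T² ≈ 2.0703


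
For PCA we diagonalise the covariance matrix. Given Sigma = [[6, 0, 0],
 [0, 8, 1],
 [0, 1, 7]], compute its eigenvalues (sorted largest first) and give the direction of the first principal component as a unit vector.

Step 1 — characteristic polynomial p(λ) = det(λI - Sigma) = λ³ - tr·λ² + c_1·λ - det, where tr = trace, c_1 = sum of the principal 2×2 minors, det = det(Sigma):
  tr = 6 + 8 + 7 = 21,
  c_1 = (6·8 - (0)²) + (6·7 - (0)²) + (8·7 - (1)²) = 48 + 42 + 55 = 145,
  det = 6·(8·7 - (1)²) - (0)·((0)·7 - (1)·(0)) + (0)·((0)·(1) - 8·(0)) = 6·(55) - (0)·(0) + (0)·(0) = 330.
  So p(λ) = λ³ - 21λ² + 145λ - 330.
Step 2 — look for an integer root (rational root theorem: any rational root is an integer divisor of 330). Testing λ = 6:
  p(6) = 216 - 756 + 870 - 330 = 0  ✓
  Dividing out (λ - 6): p(λ) = (λ - 6)(λ² - 15λ + 55).
Step 3 — remaining eigenvalues from the quadratic λ² - 15λ + 55 = 0:
  Δ = 15² - 4·55 = 225 - 220 = 5,  λ = (15 ± √5)/2 = (15 ± 2.2361)/2 ≈ 8.618 or 6.382.
  Sorted: λ_1 = 8.618,  λ_2 = 6.382,  λ_3 = 6  (check: sum = 21 = tr ✓).

Step 4 — unit eigenvector for λ_1 ≈ 8.618: v spans the null space of (Sigma - λ_1 I), whose rows are
  r_1 = (-2.618, 0, 0),  r_2 = (0, -0.618, 1),  r_3 = (0, 1, -1.618).
  v is orthogonal to every row, so take v ∝ r_1 × r_2 = ((0)·(1) - (0)·(-0.618), (0)·(0) - (-2.618)·(1), (-2.618)·(-0.618) - (0)·(0)) ≈ (0, 2.618, 1.618).
  Let u = (0, 2.618, 1.618).
  ||u|| = √((0)² + (2.618)² + (1.618)²) = √(9.4721) ≈ 3.0777,  v_1 = u/||u|| ≈ (0, 0.8507, 0.5257) (||v_1|| = 1).

λ_1 = 8.618,  λ_2 = 6.382,  λ_3 = 6;  v_1 ≈ (0, 0.8507, 0.5257)


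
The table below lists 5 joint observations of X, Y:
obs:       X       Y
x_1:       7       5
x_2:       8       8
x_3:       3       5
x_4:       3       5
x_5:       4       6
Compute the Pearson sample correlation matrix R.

Step 1 — column means:
  mean(X) = (7 + 8 + 3 + 3 + 4) / 5 = 25/5 = 5
  mean(Y) = (5 + 8 + 5 + 5 + 6) / 5 = 29/5 = 5.8

Step 2 — sample variances and covariances s[i,j] = (1/(n-1)) · Σ_k (x_{k,i} - mean_i) · (x_{k,j} - mean_j), with n-1 = 4:
  s[X,X] = ((2)·(2) + (3)·(3) + (-2)·(-2) + (-2)·(-2) + (-1)·(-1)) / 4 = 22/4 = 5.5
  s[X,Y] = ((2)·(-0.8) + (3)·(2.2) + (-2)·(-0.8) + (-2)·(-0.8) + (-1)·(0.2)) / 4 = 8/4 = 2
  s[Y,Y] = ((-0.8)·(-0.8) + (2.2)·(2.2) + (-0.8)·(-0.8) + (-0.8)·(-0.8) + (0.2)·(0.2)) / 4 = 6.8/4 = 1.7
  Sample standard deviations s_i = √(s[i,i]):
  s(X) = √(5.5) = 2.3452
  s(Y) = √(1.7) = 1.3038

Step 3 — r_{ij} = s_{ij} / (s_i · s_j):
  r[X,X] = 1 (diagonal).
  r[X,Y] = 2 / (2.3452 · 1.3038) = 2 / 3.0578 = 0.6541
  r[Y,Y] = 1 (diagonal).

R is symmetric with unit diagonal. Assembling:

R = [[1, 0.6541],
 [0.6541, 1]]


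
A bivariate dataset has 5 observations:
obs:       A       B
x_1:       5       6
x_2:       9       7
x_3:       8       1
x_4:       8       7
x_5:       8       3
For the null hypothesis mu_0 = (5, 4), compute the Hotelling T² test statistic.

Step 1 — sample mean vector:
  mean(A) = (5 + 9 + 8 + 8 + 8) / 5 = 38/5 = 7.6
  mean(B) = (6 + 7 + 1 + 7 + 3) / 5 = 24/5 = 4.8
  x̄ = (7.6, 4.8),  deviation x̄ - mu_0 = (7.6, 4.8) - (5, 4) = (2.6, 0.8).

Step 2 — sample covariance matrix, S[i,j] = (1/(n-1)) · Σ_k (x_{k,i} - mean_i) · (x_{k,j} - mean_j), divisor n-1 = 4:
  S[A,A] = ((-2.6)·(-2.6) + (1.4)·(1.4) + (0.4)·(0.4) + (0.4)·(0.4) + (0.4)·(0.4)) / 4 = 9.2/4 = 2.3
  S[A,B] = ((-2.6)·(1.2) + (1.4)·(2.2) + (0.4)·(-3.8) + (0.4)·(2.2) + (0.4)·(-1.8)) / 4 = -1.4/4 = -0.35
  S[B,B] = ((1.2)·(1.2) + (2.2)·(2.2) + (-3.8)·(-3.8) + (2.2)·(2.2) + (-1.8)·(-1.8)) / 4 = 28.8/4 = 7.2
  S = [[2.3, -0.35],
 [-0.35, 7.2]].

Step 3 — invert S. det(S) = 2.3·7.2 - (-0.35)² = 16.4375.
  S^{-1} = (1/det) · [[d, -b], [-b, a]] = [[0.438, 0.0213],
 [0.0213, 0.1399]].

Step 4 — quadratic form (x̄ - mu_0)^T · S^{-1} · (x̄ - mu_0):
  S^{-1} · (x̄ - mu_0) = (1.1559, 0.1673),
  (x̄ - mu_0)^T · [...] = (2.6)·(1.1559) + (0.8)·(0.1673) = 3.1392.

Step 5 — scale by n: T² = 5 · 3.1392 = 15.6958.

T² ≈ 15.6958


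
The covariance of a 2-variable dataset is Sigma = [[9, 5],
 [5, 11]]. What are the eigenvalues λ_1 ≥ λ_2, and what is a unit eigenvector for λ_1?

Step 1 — characteristic polynomial of 2×2 Sigma:
  det(Sigma - λI) = λ² - trace · λ + det = 0.
  trace = 9 + 11 = 20, det = 9·11 - (5)² = 74.
Step 2 — discriminant:
  Δ = trace² - 4·det = 400 - 296 = 104.
Step 3 — eigenvalues:
  λ = (trace ± √Δ)/2 = (20 ± 10.198)/2,
  λ_1 = 15.099,  λ_2 = 4.901.

Step 4 — unit eigenvector for λ_1: solve (Sigma - λ_1 I)v = 0. First row:
  (9 - 15.099)·v_x + (5)·v_y = 0, i.e. (-6.099)·v_x + (5)·v_y = 0,
  so v ∝ (b, λ_1 - a) = (5, 6.099) = u.
  ||u|| = √((5)² + (6.099)²) = √(62.198) ≈ 7.8866,
  v_1 = u/||u|| ≈ (0.634, 0.7733) (||v_1|| = 1).

λ_1 = 15.099,  λ_2 = 4.901;  v_1 ≈ (0.634, 0.7733)


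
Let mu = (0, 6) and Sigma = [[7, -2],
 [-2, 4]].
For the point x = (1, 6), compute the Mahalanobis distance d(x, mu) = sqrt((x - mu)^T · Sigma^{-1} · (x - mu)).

Step 1 — centre the observation: (x - mu) = (1, 0).

Step 2 — invert Sigma. det(Sigma) = 7·4 - (-2)² = 24.
  Sigma^{-1} = (1/det) · [[d, -b], [-b, a]] = [[0.1667, 0.0833],
 [0.0833, 0.2917]].

Step 3 — form the quadratic (x - mu)^T · Sigma^{-1} · (x - mu):
  Sigma^{-1} · (x - mu) = (0.1667, 0.0833).
  (x - mu)^T · [Sigma^{-1} · (x - mu)] = (1)·(0.1667) + (0)·(0.0833) = 0.1667.

Step 4 — take square root: d = √(0.1667) ≈ 0.4082.

d(x, mu) = √(0.1667) ≈ 0.4082


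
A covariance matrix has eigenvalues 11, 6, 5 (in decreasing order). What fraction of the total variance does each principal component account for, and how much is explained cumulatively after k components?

Step 1 — total variance = trace(Sigma) = Σ λ_i = 11 + 6 + 5 = 22.

Step 2 — fraction explained by component i = λ_i / Σ λ:
  PC1: 11/22 = 0.5
  PC2: 6/22 = 0.2727
  PC3: 5/22 = 0.2273

Step 3 — cumulative fraction after k components = (λ_1 + ... + λ_k) / Σ λ:
  k = 1: 11/22 = 0.5
  k = 2: (11 + 6)/22 = 17/22 = 0.7727
  k = 3: (11 + 6 + 5)/22 = 22/22 = 1

Summary (fraction, with percent):

explained: PC1 0.5 (50%), PC2 0.2727 (27.27%), PC3 0.2273 (22.73%);  cumulative: 0.5, 0.7727, 1


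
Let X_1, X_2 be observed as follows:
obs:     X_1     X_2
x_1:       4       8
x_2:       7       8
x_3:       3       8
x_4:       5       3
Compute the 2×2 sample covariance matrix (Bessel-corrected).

Step 1 — column means:
  mean(X_1) = (4 + 7 + 3 + 5) / 4 = 19/4 = 4.75
  mean(X_2) = (8 + 8 + 8 + 3) / 4 = 27/4 = 6.75

Step 2 — sample covariance S[i,j] = (1/(n-1)) · Σ_k (x_{k,i} - mean_i) · (x_{k,j} - mean_j), with n-1 = 3.
  S[X_1,X_1] = ((-0.75)·(-0.75) + (2.25)·(2.25) + (-1.75)·(-1.75) + (0.25)·(0.25)) / 3 = 8.75/3 = 2.9167
  S[X_1,X_2] = ((-0.75)·(1.25) + (2.25)·(1.25) + (-1.75)·(1.25) + (0.25)·(-3.75)) / 3 = -1.25/3 = -0.4167
  S[X_2,X_2] = ((1.25)·(1.25) + (1.25)·(1.25) + (1.25)·(1.25) + (-3.75)·(-3.75)) / 3 = 18.75/3 = 6.25

S is symmetric (S[j,i] = S[i,j]). Assembling:

S = [[2.9167, -0.4167],
 [-0.4167, 6.25]]


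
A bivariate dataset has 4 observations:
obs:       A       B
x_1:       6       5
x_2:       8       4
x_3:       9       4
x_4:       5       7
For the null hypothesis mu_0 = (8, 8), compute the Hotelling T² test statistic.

Step 1 — sample mean vector:
  mean(A) = (6 + 8 + 9 + 5) / 4 = 28/4 = 7
  mean(B) = (5 + 4 + 4 + 7) / 4 = 20/4 = 5
  x̄ = (7, 5),  deviation x̄ - mu_0 = (7, 5) - (8, 8) = (-1, -3).

Step 2 — sample covariance matrix, S[i,j] = (1/(n-1)) · Σ_k (x_{k,i} - mean_i) · (x_{k,j} - mean_j), divisor n-1 = 3:
  S[A,A] = ((-1)·(-1) + (1)·(1) + (2)·(2) + (-2)·(-2)) / 3 = 10/3 = 3.3333
  S[A,B] = ((-1)·(0) + (1)·(-1) + (2)·(-1) + (-2)·(2)) / 3 = -7/3 = -2.3333
  S[B,B] = ((0)·(0) + (-1)·(-1) + (-1)·(-1) + (2)·(2)) / 3 = 6/3 = 2
  S = [[3.3333, -2.3333],
 [-2.3333, 2]].

Step 3 — invert S. det(S) = 3.3333·2 - (-2.3333)² = 1.2222.
  S^{-1} = (1/det) · [[d, -b], [-b, a]] = [[1.6364, 1.9091],
 [1.9091, 2.7273]].

Step 4 — quadratic form (x̄ - mu_0)^T · S^{-1} · (x̄ - mu_0):
  S^{-1} · (x̄ - mu_0) = (-7.3636, -10.0909),
  (x̄ - mu_0)^T · [...] = (-1)·(-7.3636) + (-3)·(-10.0909) = 37.6364.

Step 5 — scale by n: T² = 4 · 37.6364 = 150.5455.

T² ≈ 150.5455


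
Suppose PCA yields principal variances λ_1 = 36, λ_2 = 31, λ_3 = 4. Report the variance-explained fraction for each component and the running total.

Step 1 — total variance = trace(Sigma) = Σ λ_i = 36 + 31 + 4 = 71.

Step 2 — fraction explained by component i = λ_i / Σ λ:
  PC1: 36/71 = 0.507
  PC2: 31/71 = 0.4366
  PC3: 4/71 = 0.0563

Step 3 — cumulative fraction after k components = (λ_1 + ... + λ_k) / Σ λ:
  k = 1: 36/71 = 0.507
  k = 2: (36 + 31)/71 = 67/71 = 0.9437
  k = 3: (36 + 31 + 4)/71 = 71/71 = 1

Summary (fraction, with percent):

explained: PC1 0.507 (50.7%), PC2 0.4366 (43.66%), PC3 0.0563 (5.63%);  cumulative: 0.507, 0.9437, 1


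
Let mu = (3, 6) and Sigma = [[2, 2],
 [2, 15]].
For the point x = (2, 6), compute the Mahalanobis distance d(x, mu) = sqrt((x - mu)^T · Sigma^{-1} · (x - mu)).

Step 1 — centre the observation: (x - mu) = (-1, 0).

Step 2 — invert Sigma. det(Sigma) = 2·15 - (2)² = 26.
  Sigma^{-1} = (1/det) · [[d, -b], [-b, a]] = [[0.5769, -0.0769],
 [-0.0769, 0.0769]].

Step 3 — form the quadratic (x - mu)^T · Sigma^{-1} · (x - mu):
  Sigma^{-1} · (x - mu) = (-0.5769, 0.0769).
  (x - mu)^T · [Sigma^{-1} · (x - mu)] = (-1)·(-0.5769) + (0)·(0.0769) = 0.5769.

Step 4 — take square root: d = √(0.5769) ≈ 0.7596.

d(x, mu) = √(0.5769) ≈ 0.7596


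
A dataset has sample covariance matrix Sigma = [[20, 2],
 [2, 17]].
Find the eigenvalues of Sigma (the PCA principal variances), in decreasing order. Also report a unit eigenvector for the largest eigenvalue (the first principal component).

Step 1 — characteristic polynomial of 2×2 Sigma:
  det(Sigma - λI) = λ² - trace · λ + det = 0.
  trace = 20 + 17 = 37, det = 20·17 - (2)² = 336.
Step 2 — discriminant:
  Δ = trace² - 4·det = 1369 - 1344 = 25.
Step 3 — eigenvalues:
  λ = (trace ± √Δ)/2 = (37 ± 5)/2,
  λ_1 = 21,  λ_2 = 16.

Step 4 — unit eigenvector for λ_1: solve (Sigma - λ_1 I)v = 0. First row:
  (20 - 21)·v_x + (2)·v_y = 0, i.e. (-1)·v_x + (2)·v_y = 0,
  so v ∝ (b, λ_1 - a) = (2, 1) = u.
  ||u|| = √((2)² + (1)²) = √(5) ≈ 2.2361,
  v_1 = u/||u|| ≈ (0.8944, 0.4472) (||v_1|| = 1).

λ_1 = 21,  λ_2 = 16;  v_1 ≈ (0.8944, 0.4472)


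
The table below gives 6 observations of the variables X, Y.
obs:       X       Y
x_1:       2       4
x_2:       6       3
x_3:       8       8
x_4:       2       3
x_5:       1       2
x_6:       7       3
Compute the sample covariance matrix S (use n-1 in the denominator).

Step 1 — column means:
  mean(X) = (2 + 6 + 8 + 2 + 1 + 7) / 6 = 26/6 = 4.3333
  mean(Y) = (4 + 3 + 8 + 3 + 2 + 3) / 6 = 23/6 = 3.8333

Step 2 — sample covariance S[i,j] = (1/(n-1)) · Σ_k (x_{k,i} - mean_i) · (x_{k,j} - mean_j), with n-1 = 5.
  S[X,X] = ((-2.3333)·(-2.3333) + (1.6667)·(1.6667) + (3.6667)·(3.6667) + (-2.3333)·(-2.3333) + (-3.3333)·(-3.3333) + (2.6667)·(2.6667)) / 5 = 45.3333/5 = 9.0667
  S[X,Y] = ((-2.3333)·(0.1667) + (1.6667)·(-0.8333) + (3.6667)·(4.1667) + (-2.3333)·(-0.8333) + (-3.3333)·(-1.8333) + (2.6667)·(-0.8333)) / 5 = 19.3333/5 = 3.8667
  S[Y,Y] = ((0.1667)·(0.1667) + (-0.8333)·(-0.8333) + (4.1667)·(4.1667) + (-0.8333)·(-0.8333) + (-1.8333)·(-1.8333) + (-0.8333)·(-0.8333)) / 5 = 22.8333/5 = 4.5667

S is symmetric (S[j,i] = S[i,j]). Assembling:

S = [[9.0667, 3.8667],
 [3.8667, 4.5667]]


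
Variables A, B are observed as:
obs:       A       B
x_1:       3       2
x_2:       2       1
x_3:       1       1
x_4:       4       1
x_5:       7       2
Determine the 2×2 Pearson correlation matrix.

Step 1 — column means:
  mean(A) = (3 + 2 + 1 + 4 + 7) / 5 = 17/5 = 3.4
  mean(B) = (2 + 1 + 1 + 1 + 2) / 5 = 7/5 = 1.4

Step 2 — sample variances and covariances s[i,j] = (1/(n-1)) · Σ_k (x_{k,i} - mean_i) · (x_{k,j} - mean_j), with n-1 = 4:
  s[A,A] = ((-0.4)·(-0.4) + (-1.4)·(-1.4) + (-2.4)·(-2.4) + (0.6)·(0.6) + (3.6)·(3.6)) / 4 = 21.2/4 = 5.3
  s[A,B] = ((-0.4)·(0.6) + (-1.4)·(-0.4) + (-2.4)·(-0.4) + (0.6)·(-0.4) + (3.6)·(0.6)) / 4 = 3.2/4 = 0.8
  s[B,B] = ((0.6)·(0.6) + (-0.4)·(-0.4) + (-0.4)·(-0.4) + (-0.4)·(-0.4) + (0.6)·(0.6)) / 4 = 1.2/4 = 0.3
  Sample standard deviations s_i = √(s[i,i]):
  s(A) = √(5.3) = 2.3022
  s(B) = √(0.3) = 0.5477

Step 3 — r_{ij} = s_{ij} / (s_i · s_j):
  r[A,A] = 1 (diagonal).
  r[A,B] = 0.8 / (2.3022 · 0.5477) = 0.8 / 1.261 = 0.6344
  r[B,B] = 1 (diagonal).

R is symmetric with unit diagonal. Assembling:

R = [[1, 0.6344],
 [0.6344, 1]]


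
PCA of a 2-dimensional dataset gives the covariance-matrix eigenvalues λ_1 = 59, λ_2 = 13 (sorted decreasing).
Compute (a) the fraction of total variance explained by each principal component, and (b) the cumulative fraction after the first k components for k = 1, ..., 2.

Step 1 — total variance = trace(Sigma) = Σ λ_i = 59 + 13 = 72.

Step 2 — fraction explained by component i = λ_i / Σ λ:
  PC1: 59/72 = 0.8194
  PC2: 13/72 = 0.1806

Step 3 — cumulative fraction after k components = (λ_1 + ... + λ_k) / Σ λ:
  k = 1: 59/72 = 0.8194
  k = 2: (59 + 13)/72 = 72/72 = 1

Summary (fraction, with percent):

explained: PC1 0.8194 (81.94%), PC2 0.1806 (18.06%);  cumulative: 0.8194, 1


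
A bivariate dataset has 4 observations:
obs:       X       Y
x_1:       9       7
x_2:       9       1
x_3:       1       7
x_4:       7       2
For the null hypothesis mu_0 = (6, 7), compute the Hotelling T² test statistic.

Step 1 — sample mean vector:
  mean(X) = (9 + 9 + 1 + 7) / 4 = 26/4 = 6.5
  mean(Y) = (7 + 1 + 7 + 2) / 4 = 17/4 = 4.25
  x̄ = (6.5, 4.25),  deviation x̄ - mu_0 = (6.5, 4.25) - (6, 7) = (0.5, -2.75).

Step 2 — sample covariance matrix, S[i,j] = (1/(n-1)) · Σ_k (x_{k,i} - mean_i) · (x_{k,j} - mean_j), divisor n-1 = 3:
  S[X,X] = ((2.5)·(2.5) + (2.5)·(2.5) + (-5.5)·(-5.5) + (0.5)·(0.5)) / 3 = 43/3 = 14.3333
  S[X,Y] = ((2.5)·(2.75) + (2.5)·(-3.25) + (-5.5)·(2.75) + (0.5)·(-2.25)) / 3 = -17.5/3 = -5.8333
  S[Y,Y] = ((2.75)·(2.75) + (-3.25)·(-3.25) + (2.75)·(2.75) + (-2.25)·(-2.25)) / 3 = 30.75/3 = 10.25
  S = [[14.3333, -5.8333],
 [-5.8333, 10.25]].

Step 3 — invert S. det(S) = 14.3333·10.25 - (-5.8333)² = 112.8889.
  S^{-1} = (1/det) · [[d, -b], [-b, a]] = [[0.0908, 0.0517],
 [0.0517, 0.127]].

Step 4 — quadratic form (x̄ - mu_0)^T · S^{-1} · (x̄ - mu_0):
  S^{-1} · (x̄ - mu_0) = (-0.0967, -0.3233),
  (x̄ - mu_0)^T · [...] = (0.5)·(-0.0967) + (-2.75)·(-0.3233) = 0.8408.

Step 5 — scale by n: T² = 4 · 0.8408 = 3.3632.

T² ≈ 3.3632


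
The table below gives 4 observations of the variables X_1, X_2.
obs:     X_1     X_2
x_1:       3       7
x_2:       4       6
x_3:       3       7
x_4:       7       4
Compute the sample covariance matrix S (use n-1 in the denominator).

Step 1 — column means:
  mean(X_1) = (3 + 4 + 3 + 7) / 4 = 17/4 = 4.25
  mean(X_2) = (7 + 6 + 7 + 4) / 4 = 24/4 = 6

Step 2 — sample covariance S[i,j] = (1/(n-1)) · Σ_k (x_{k,i} - mean_i) · (x_{k,j} - mean_j), with n-1 = 3.
  S[X_1,X_1] = ((-1.25)·(-1.25) + (-0.25)·(-0.25) + (-1.25)·(-1.25) + (2.75)·(2.75)) / 3 = 10.75/3 = 3.5833
  S[X_1,X_2] = ((-1.25)·(1) + (-0.25)·(0) + (-1.25)·(1) + (2.75)·(-2)) / 3 = -8/3 = -2.6667
  S[X_2,X_2] = ((1)·(1) + (0)·(0) + (1)·(1) + (-2)·(-2)) / 3 = 6/3 = 2

S is symmetric (S[j,i] = S[i,j]). Assembling:

S = [[3.5833, -2.6667],
 [-2.6667, 2]]
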